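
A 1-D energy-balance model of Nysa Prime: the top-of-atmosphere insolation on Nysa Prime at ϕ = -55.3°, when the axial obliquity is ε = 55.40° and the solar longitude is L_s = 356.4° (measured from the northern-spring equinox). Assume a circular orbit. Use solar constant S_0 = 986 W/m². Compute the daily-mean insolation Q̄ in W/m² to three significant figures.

Q̄ ≈ 200 W/m²

Solar declination: sin δ = sin ε · sin L_s = sin 55.40° × sin 356.4° = -0.05169, so δ = -2.963°.
cos h₀ = −tan(-55.3°) tan(-2.963°) = -0.0747, h₀ = 1.6456 rad.
Bracket: h₀ sin ϕ sin δ + cos ϕ cos δ sin h₀ = 1.6456×-0.82214×-0.05169 + 0.56928×0.99866×0.99720 = 0.069932 + 0.566925 = 0.636857.
Q̄ = (S_0/π) × [bracket] = (986/π) × 0.636857 = 199.9 W/m².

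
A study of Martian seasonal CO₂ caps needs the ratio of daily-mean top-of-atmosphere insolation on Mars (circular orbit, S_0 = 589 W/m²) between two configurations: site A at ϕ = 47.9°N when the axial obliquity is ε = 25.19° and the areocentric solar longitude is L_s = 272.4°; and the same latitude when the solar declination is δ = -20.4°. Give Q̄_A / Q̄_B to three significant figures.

Q̄_A / Q̄_B ≈ 0.707

— Configuration A (ϕ=+47.9°):
sin δ = sin 25.19° × sin 272.4° = -0.42525, so δ = -25.166°.
cos h₀ = −tan(+47.9°) tan(-25.166°) = 0.5200, h₀ = 1.0240 rad.
Bracket: h₀ sin ϕ sin δ + cos ϕ cos δ sin h₀ = 1.0240×0.74198×-0.42525 + 0.67043×0.90508×0.85417 = -0.323100 + 0.518304 = 0.195204.
Q̄ = (S_0/π) × [bracket] = (589/π) × 0.195204 = 36.598 W/m².
— Configuration B (ϕ=+47.9°):
cos h₀ = −tan(+47.9°) tan(-20.400°) = 0.4116, h₀ = 1.1466 rad.
Bracket: h₀ sin ϕ sin δ + cos ϕ cos δ sin h₀ = 1.1466×0.74198×-0.34857 + 0.67043×0.93728×0.91137 = -0.296547 + 0.572687 = 0.276140.
Q̄ = (S_0/π) × [bracket] = (589/π) × 0.276140 = 51.772 W/m².
Ratio Q̄_A / Q̄_B = 36.598 / 51.772 = 0.7069.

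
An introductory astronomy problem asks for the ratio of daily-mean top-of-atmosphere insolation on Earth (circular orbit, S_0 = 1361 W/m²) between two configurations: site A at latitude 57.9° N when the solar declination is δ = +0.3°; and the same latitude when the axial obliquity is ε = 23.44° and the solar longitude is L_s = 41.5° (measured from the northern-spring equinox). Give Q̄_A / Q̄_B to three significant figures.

— Configuration A (ϕ=+57.9°):
cos h₀ = −tan(+57.9°) tan(+0.300°) = -0.0083, h₀ = 1.5791 rad.
Bracket: h₀ sin ϕ sin δ + cos ϕ cos δ sin h₀ = 1.5791×0.84712×0.00524 + 0.53140×0.99999×0.99997 = 0.007009 + 0.531379 = 0.538388.
Q̄ = (S_0/π) × [bracket] = (1361/π) × 0.538388 = 233.24 W/m².
— Configuration B (ϕ=+57.9°):
Solar declination: sin δ = sin ε · sin L_s = sin 23.44° × sin 41.5° = 0.26358, so δ = +15.283°.
cos h₀ = −tan(+57.9°) tan(+15.283°) = -0.4356, h₀ = 2.0215 rad.
Bracket: h₀ sin ϕ sin δ + cos ϕ cos δ sin h₀ = 2.0215×0.84712×0.26358 + 0.53140×0.96464×0.90014 = 0.451368 + 0.461420 = 0.912788.
Q̄ = (S_0/π) × [bracket] = (1361/π) × 0.912788 = 395.44 W/m².
Ratio Q̄_A / Q̄_B = 233.24 / 395.44 = 0.5898.

Q̄_A / Q̄_B ≈ 0.590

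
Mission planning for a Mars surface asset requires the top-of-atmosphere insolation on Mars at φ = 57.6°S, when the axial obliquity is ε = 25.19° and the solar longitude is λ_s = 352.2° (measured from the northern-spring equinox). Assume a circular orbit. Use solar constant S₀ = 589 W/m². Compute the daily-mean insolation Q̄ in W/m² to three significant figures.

Solar declination: sin δ = sin ε · sin λ_s = sin 25.19° × sin 352.2° = -0.05776, so δ = -3.311°.
cos H₀ = −tan(-57.6°) tan(-3.311°) = -0.0912, H₀ = 1.6621 rad.
Bracket: H₀ sin φ sin δ + cos φ cos δ sin H₀ = 1.6621×-0.84433×-0.05776 + 0.53583×0.99833×0.99584 = 0.081058 + 0.532710 = 0.613768.
Q̄ = (S₀/π) × [bracket] = (589/π) × 0.613768 = 115.1 W/m².

Q̄ ≈ 115 W/m²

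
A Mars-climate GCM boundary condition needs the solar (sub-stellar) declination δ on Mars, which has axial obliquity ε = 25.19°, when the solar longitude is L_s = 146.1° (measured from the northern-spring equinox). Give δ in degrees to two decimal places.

sin δ = sin ε · sin L_s = sin 25.19° × sin 146.1° = 0.237388.
δ = arcsin(0.237388) = +13.73°.

δ = +13.73°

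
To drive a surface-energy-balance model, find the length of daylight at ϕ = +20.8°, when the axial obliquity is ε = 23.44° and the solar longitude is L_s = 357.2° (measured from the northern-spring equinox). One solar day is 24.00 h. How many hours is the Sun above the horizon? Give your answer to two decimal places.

Solar declination: sin δ = sin ε · sin L_s = sin 23.44° × sin 357.2° = -0.01943, so δ = -1.113°.
cos h₀ = −tan ϕ · tan δ = −tan(+20.8°) × tan(-1.113°) = 0.0074, so h₀ = 1.5634 rad = 89.58°.
Daylight = 2h₀/(2π) × 24.00 h = (1.5634/π) × 24.00 = 11.94 h.

11.94 h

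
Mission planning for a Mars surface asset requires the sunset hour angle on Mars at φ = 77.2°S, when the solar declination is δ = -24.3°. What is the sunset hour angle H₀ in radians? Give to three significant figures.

H₀ = 3.14 rad

Sunrise equation: cos H₀ = −tan φ · tan δ = -1.9874 ≤ −1, so the Sun never sets (polar day) and H₀ = π.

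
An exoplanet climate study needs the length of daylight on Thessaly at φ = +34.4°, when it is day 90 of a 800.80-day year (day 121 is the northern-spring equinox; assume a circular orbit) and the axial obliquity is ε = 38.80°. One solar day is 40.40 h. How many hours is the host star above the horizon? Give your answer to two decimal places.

Solar longitude: λ_s = 360° × (90 − 121)/800.80 = -13.936°, i.e. -13.936° + 360° = 346.064°.
sin δ = sin 38.80° × sin 346.064° = -0.15091, so δ = -8.680°.
cos H₀ = −tan φ · tan δ = −tan(+34.4°) × tan(-8.680°) = 0.1045, so H₀ = 1.4661 rad = 84.00°.
Daylight = 2H₀/(2π) × 40.40 h = (1.4661/π) × 40.40 = 18.85 h.

18.85 h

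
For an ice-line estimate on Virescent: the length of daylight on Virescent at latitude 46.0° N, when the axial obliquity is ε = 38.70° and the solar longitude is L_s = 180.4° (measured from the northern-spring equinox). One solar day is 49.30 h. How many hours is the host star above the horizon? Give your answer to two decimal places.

24.58 h

Solar declination: sin δ = sin ε · sin L_s = sin 38.70° × sin 180.4° = -0.00436, so δ = -0.250°.
cos h₀ = −tan ϕ · tan δ = −tan(+46.0°) × tan(-0.250°) = 0.0045, so h₀ = 1.5663 rad = 89.74°.
Daylight = 2h₀/(2π) × 49.30 h = (1.5663/π) × 49.30 = 24.58 h.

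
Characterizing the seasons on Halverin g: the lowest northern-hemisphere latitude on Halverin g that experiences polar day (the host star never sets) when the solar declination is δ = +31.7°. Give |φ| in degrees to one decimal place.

|φ| = 58.3°

Polar day requires cos H₀ = −tan φ tan δ ≤ −1, i.e. tan φ tan δ ≥ 1.
The boundary is |tan φ| · |tan δ| = 1, so |φ| = 90° − |δ| = 90° − 31.7° = 58.3° in the northern hemisphere.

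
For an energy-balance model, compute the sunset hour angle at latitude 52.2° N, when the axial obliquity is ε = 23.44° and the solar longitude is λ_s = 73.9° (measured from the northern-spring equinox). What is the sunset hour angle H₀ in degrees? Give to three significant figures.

H₀ = 122°

Solar declination: sin δ = sin ε · sin λ_s = sin 23.44° × sin 73.9° = 0.38219, so δ = +22.469°.
cos H₀ = −tan φ · tan δ = −tan(+52.2°) × tan(+22.469°) = -0.5332, so H₀ = 2.1332 rad = 122.22°.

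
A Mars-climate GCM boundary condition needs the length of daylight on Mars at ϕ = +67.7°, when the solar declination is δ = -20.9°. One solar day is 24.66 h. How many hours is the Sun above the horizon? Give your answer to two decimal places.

2.93 h

cos h₀ = −tan ϕ · tan δ = −tan(+67.7°) × tan(-20.900°) = 0.9311, so h₀ = 0.3734 rad = 21.40°.
Daylight = 2h₀/(2π) × 24.66 h = (0.3734/π) × 24.66 = 2.93 h.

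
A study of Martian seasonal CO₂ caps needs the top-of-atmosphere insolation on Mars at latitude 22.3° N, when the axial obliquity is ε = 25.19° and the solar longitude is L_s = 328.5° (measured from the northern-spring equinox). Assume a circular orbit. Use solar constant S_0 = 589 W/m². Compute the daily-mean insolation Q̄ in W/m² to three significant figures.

Solar declination: sin δ = sin ε · sin L_s = sin 25.19° × sin 328.5° = -0.22239, so δ = -12.849°.
cos h₀ = −tan(+22.3°) tan(-12.849°) = 0.0935, h₀ = 1.4771 rad.
Bracket: h₀ sin ϕ sin δ + cos ϕ cos δ sin h₀ = 1.4771×0.37946×-0.22239 + 0.92521×0.97496×0.99561 = -0.124650 + 0.898083 = 0.773433.
Q̄ = (S_0/π) × [bracket] = (589/π) × 0.773433 = 145.0 W/m².

Q̄ ≈ 145 W/m²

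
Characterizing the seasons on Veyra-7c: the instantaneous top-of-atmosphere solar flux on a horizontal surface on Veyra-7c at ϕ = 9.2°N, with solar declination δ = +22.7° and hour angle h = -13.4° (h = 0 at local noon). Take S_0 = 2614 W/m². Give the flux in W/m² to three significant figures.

cos θ_z = sin ϕ sin δ + cos ϕ cos δ cos h = 0.061699 + 0.885879 = 0.947578.
Flux = S_0 · cos θ_z = 2614 × 0.947578 = 2477 W/m².

2.48e+03 W/m²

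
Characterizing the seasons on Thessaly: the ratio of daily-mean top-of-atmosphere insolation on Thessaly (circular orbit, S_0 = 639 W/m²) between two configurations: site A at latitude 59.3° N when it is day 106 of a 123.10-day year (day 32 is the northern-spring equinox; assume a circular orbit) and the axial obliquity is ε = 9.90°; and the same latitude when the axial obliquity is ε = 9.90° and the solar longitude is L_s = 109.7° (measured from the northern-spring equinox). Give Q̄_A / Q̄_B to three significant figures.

Q̄_A / Q̄_B ≈ 0.509

— Configuration A (ϕ=+59.3°):
Solar longitude: L_s = 360° × (106 − 32)/123.10 = 216.409°.
sin δ = sin 9.90° × sin 216.409° = -0.10205, so δ = -5.857°.
cos h₀ = −tan(+59.3°) tan(-5.857°) = 0.1728, h₀ = 1.3972 rad.
Bracket: h₀ sin ϕ sin δ + cos ϕ cos δ sin h₀ = 1.3972×0.85985×-0.10205 + 0.51054×0.99478×0.98496 = -0.122601 + 0.500237 = 0.377636.
Q̄ = (S_0/π) × [bracket] = (639/π) × 0.377636 = 76.811 W/m².
— Configuration B (ϕ=+59.3°):
Solar declination: sin δ = sin ε · sin L_s = sin 9.90° × sin 109.7° = 0.16187, so δ = +9.315°.
cos h₀ = −tan(+59.3°) tan(+9.315°) = -0.2763, h₀ = 1.8507 rad.
Bracket: h₀ sin ϕ sin δ + cos ϕ cos δ sin h₀ = 1.8507×0.85985×0.16187 + 0.51054×0.98681×0.96108 = 0.257588 + 0.484198 = 0.741786.
Q̄ = (S_0/π) × [bracket] = (639/π) × 0.741786 = 150.88 W/m².
Ratio Q̄_A / Q̄_B = 76.811 / 150.88 = 0.5091.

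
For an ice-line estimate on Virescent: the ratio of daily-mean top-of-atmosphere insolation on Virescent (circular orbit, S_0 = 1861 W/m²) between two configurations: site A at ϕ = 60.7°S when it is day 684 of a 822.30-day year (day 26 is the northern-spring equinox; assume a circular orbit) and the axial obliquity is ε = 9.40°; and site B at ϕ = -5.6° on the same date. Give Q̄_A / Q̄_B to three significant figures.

— Configuration A (ϕ=-60.7°):
Solar longitude: L_s = 360° × (684 − 26)/822.30 = 288.070°.
sin δ = sin 9.40° × sin 288.070° = -0.15527, so δ = -8.932°.
cos h₀ = −tan(-60.7°) tan(-8.932°) = -0.2801, h₀ = 1.8547 rad.
Bracket: h₀ sin ϕ sin δ + cos ϕ cos δ sin h₀ = 1.8547×-0.87207×-0.15527 + 0.48938×0.98787×0.95998 = 0.251138 + 0.464096 = 0.715234.
Q̄ = (S_0/π) × [bracket] = (1861/π) × 0.715234 = 423.69 W/m².
— Configuration B (ϕ=-5.6°):
cos h₀ = −tan(-5.6°) tan(-8.932°) = -0.0154, h₀ = 1.5862 rad.
Bracket: h₀ sin ϕ sin δ + cos ϕ cos δ sin h₀ = 1.5862×-0.09758×-0.15527 + 0.99523×0.98787×0.99988 = 0.024033 + 0.983040 = 1.007073.
Q̄ = (S_0/π) × [bracket] = (1861/π) × 1.007073 = 596.56 W/m².
Ratio Q̄_A / Q̄_B = 423.69 / 596.56 = 0.7102.

Q̄_A / Q̄_B ≈ 0.710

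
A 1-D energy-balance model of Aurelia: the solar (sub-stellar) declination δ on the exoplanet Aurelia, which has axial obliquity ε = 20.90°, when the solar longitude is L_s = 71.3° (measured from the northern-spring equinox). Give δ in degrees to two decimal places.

δ = +19.75°

sin δ = sin ε · sin L_s = sin 20.90° × sin 71.3° = 0.337906.
δ = arcsin(0.337906) = +19.75°.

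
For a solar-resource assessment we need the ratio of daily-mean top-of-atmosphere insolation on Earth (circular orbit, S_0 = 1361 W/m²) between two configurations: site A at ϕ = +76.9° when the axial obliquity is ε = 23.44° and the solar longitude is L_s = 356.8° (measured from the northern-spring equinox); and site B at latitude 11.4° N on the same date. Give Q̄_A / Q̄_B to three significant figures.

Q̄_A / Q̄_B ≈ 0.199

— Configuration A (ϕ=+76.9°):
Solar declination: sin δ = sin ε · sin L_s = sin 23.44° × sin 356.8° = -0.02221, so δ = -1.272°.
cos h₀ = −tan(+76.9°) tan(-1.272°) = 0.0954, h₀ = 1.4752 rad.
Bracket: h₀ sin ϕ sin δ + cos ϕ cos δ sin h₀ = 1.4752×0.97398×-0.02221 + 0.22665×0.99975×0.99543 = -0.031912 + 0.225558 = 0.193646.
Q̄ = (S_0/π) × [bracket] = (1361/π) × 0.193646 = 83.891 W/m².
— Configuration B (ϕ=+11.4°):
cos h₀ = −tan(+11.4°) tan(-1.272°) = 0.0045, h₀ = 1.5663 rad.
Bracket: h₀ sin ϕ sin δ + cos ϕ cos δ sin h₀ = 1.5663×0.19766×-0.02221 + 0.98027×0.99975×0.99999 = -0.006876 + 0.980015 = 0.973139.
Q̄ = (S_0/π) × [bracket] = (1361/π) × 0.973139 = 421.58 W/m².
Ratio Q̄_A / Q̄_B = 83.891 / 421.58 = 0.1990.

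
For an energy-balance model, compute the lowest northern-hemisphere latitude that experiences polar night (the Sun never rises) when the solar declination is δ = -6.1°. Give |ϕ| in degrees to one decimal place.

Polar night requires cos h₀ = −tan ϕ tan δ ≥ 1, i.e. tan ϕ tan δ ≤ −1.
The boundary is |tan ϕ| · |tan δ| = 1, so |ϕ| = 90° − |δ| = 90° − 6.1° = 83.9° in the northern hemisphere.

|ϕ| = 83.9°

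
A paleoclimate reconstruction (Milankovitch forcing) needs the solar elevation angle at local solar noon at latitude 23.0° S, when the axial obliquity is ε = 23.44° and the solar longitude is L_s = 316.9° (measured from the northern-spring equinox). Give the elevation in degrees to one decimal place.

Solar declination: sin δ = sin ε · sin L_s = sin 23.44° × sin 316.9° = -0.27180, so δ = -15.771°.
At local noon the hour angle is zero, so the zenith angle equals |ϕ − δ| = |-23.0° − (-15.771°)| = 7.229°.
Elevation = 90° − 7.229° = 82.8°.

82.8°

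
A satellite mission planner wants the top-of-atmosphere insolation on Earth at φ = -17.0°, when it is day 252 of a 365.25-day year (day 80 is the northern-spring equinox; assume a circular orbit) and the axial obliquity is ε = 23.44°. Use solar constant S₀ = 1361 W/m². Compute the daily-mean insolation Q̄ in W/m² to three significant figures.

Q̄ ≈ 399 W/m²

Solar longitude: λ_s = 360° × (252 − 80)/365.25 = 169.528°.
sin δ = sin 23.44° × sin 169.528° = 0.07230, so δ = +4.146°.
cos H₀ = −tan(-17.0°) tan(+4.146°) = 0.0222, H₀ = 1.5486 rad.
Bracket: H₀ sin φ sin δ + cos φ cos δ sin H₀ = 1.5486×-0.29237×0.07230 + 0.95630×0.99738×0.99975 = -0.032735 + 0.953556 = 0.920821.
Q̄ = (S₀/π) × [bracket] = (1361/π) × 0.920821 = 398.9 W/m².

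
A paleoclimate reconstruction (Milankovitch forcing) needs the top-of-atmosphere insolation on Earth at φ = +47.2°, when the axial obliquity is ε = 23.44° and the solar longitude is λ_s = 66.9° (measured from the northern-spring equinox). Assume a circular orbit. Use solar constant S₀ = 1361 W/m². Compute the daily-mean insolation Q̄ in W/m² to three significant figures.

Q̄ ≈ 482 W/m²

Solar declination: sin δ = sin ε · sin λ_s = sin 23.44° × sin 66.9° = 0.36589, so δ = +21.463°.
cos H₀ = −tan(+47.2°) tan(+21.463°) = -0.4246, H₀ = 2.0093 rad.
Bracket: H₀ sin φ sin δ + cos φ cos δ sin H₀ = 2.0093×0.73373×0.36589 + 0.67944×0.93066×0.90539 = 0.539426 + 0.572503 = 1.111929.
Q̄ = (S₀/π) × [bracket] = (1361/π) × 1.111929 = 481.7 W/m².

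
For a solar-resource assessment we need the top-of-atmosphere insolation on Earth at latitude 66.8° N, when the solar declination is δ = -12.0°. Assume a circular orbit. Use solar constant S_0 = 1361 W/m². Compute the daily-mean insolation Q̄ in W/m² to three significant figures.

Q̄ ≈ 57.9 W/m²

cos h₀ = −tan(+66.8°) tan(-12.000°) = 0.4959, h₀ = 1.0519 rad.
Bracket: h₀ sin ϕ sin δ + cos ϕ cos δ sin h₀ = 1.0519×0.91914×-0.20791 + 0.39394×0.97815×0.86836 = -0.201016 + 0.334607 = 0.133591.
Q̄ = (S_0/π) × [bracket] = (1361/π) × 0.133591 = 57.87 W/m².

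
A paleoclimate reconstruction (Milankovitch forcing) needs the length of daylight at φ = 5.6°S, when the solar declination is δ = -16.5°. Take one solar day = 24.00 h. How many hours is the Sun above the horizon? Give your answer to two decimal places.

12.22 h

cos H₀ = −tan φ · tan δ = −tan(-5.6°) × tan(-16.500°) = -0.0290, so H₀ = 1.5998 rad = 91.66°.
Daylight = 2H₀/(2π) × 24.00 h = (1.5998/π) × 24.00 = 12.22 h.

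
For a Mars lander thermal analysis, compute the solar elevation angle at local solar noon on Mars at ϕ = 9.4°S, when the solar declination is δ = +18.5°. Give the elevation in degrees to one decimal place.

62.1°

At local noon the hour angle is zero, so the zenith angle equals |ϕ − δ| = |-9.4° − (+18.500°)| = 27.900°.
Elevation = 90° − 27.900° = 62.1°.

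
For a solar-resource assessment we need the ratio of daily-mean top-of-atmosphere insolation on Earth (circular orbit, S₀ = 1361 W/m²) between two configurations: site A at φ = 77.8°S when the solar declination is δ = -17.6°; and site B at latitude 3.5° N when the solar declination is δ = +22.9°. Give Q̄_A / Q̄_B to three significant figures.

— Configuration A (φ=-77.8°):
cos H₀ = −tan(-77.8°) tan(-17.600°) = -1.4672 ≤ −1 ⇒ polar day, H₀ = π.
Bracket: H₀ sin φ sin δ + cos φ cos δ sin H₀ = 3.1416×-0.97742×-0.30237 + 0.21132×0.95319×0.00000 = 0.928476 + 0.000000 = 0.928476.
Q̄ = (S₀/π) × [bracket] = (1361/π) × 0.928476 = 402.23 W/m².
— Configuration B (φ=+3.5°):
cos H₀ = −tan(+3.5°) tan(+22.900°) = -0.0258, H₀ = 1.5966 rad.
Bracket: H₀ sin φ sin δ + cos φ cos δ sin H₀ = 1.5966×0.06105×0.38912 + 0.99813×0.92119×0.99967 = 0.037928 + 0.919164 = 0.957092.
Q̄ = (S₀/π) × [bracket] = (1361/π) × 0.957092 = 414.63 W/m².
Ratio Q̄_A / Q̄_B = 402.23 / 414.63 = 0.9701.

Q̄_A / Q̄_B ≈ 0.970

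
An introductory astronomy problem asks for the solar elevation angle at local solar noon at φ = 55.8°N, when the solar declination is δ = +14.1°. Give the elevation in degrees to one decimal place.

At local noon the hour angle is zero, so the zenith angle equals |φ − δ| = |+55.8° − (+14.100°)| = 41.700°.
Elevation = 90° − 41.700° = 48.3°.

48.3°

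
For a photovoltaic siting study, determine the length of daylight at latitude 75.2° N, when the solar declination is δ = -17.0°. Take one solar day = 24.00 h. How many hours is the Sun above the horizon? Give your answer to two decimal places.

cos H₀ = −tan φ · tan δ = 1.1571 ≥ 1, so the Sun never rises (polar night) and H₀ = 0.
Daylight = 2H₀/(2π) × 24.00 h = (0.0000/π) × 24.00 = 0.00 h.

0.00 h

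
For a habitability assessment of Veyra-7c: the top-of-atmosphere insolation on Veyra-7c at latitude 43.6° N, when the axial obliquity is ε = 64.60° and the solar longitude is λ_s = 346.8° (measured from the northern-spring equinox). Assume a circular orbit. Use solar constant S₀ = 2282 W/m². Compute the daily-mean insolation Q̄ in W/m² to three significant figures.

Q̄ ≈ 363 W/m²

Solar declination: sin δ = sin ε · sin λ_s = sin 64.60° × sin 346.8° = -0.20628, so δ = -11.904°.
cos H₀ = −tan(+43.6°) tan(-11.904°) = 0.2008, H₀ = 1.3687 rad.
Bracket: H₀ sin φ sin δ + cos φ cos δ sin H₀ = 1.3687×0.68962×-0.20628 + 0.72417×0.97849×0.97964 = -0.194704 + 0.694166 = 0.499462.
Q̄ = (S₀/π) × [bracket] = (2282/π) × 0.499462 = 362.8 W/m².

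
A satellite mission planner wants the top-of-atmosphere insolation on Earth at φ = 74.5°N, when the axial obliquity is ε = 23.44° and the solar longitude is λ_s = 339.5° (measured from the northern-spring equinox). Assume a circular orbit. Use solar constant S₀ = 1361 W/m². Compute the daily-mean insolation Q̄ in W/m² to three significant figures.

Q̄ ≈ 38.4 W/m²

Solar declination: sin δ = sin ε · sin λ_s = sin 23.44° × sin 339.5° = -0.13931, so δ = -8.008°.
cos H₀ = −tan(+74.5°) tan(-8.008°) = 0.5073, H₀ = 1.0388 rad.
Bracket: H₀ sin φ sin δ + cos φ cos δ sin H₀ = 1.0388×0.96363×-0.13931 + 0.26724×0.99025×0.86178 = -0.139452 + 0.228057 = 0.088605.
Q̄ = (S₀/π) × [bracket] = (1361/π) × 0.088605 = 38.39 W/m².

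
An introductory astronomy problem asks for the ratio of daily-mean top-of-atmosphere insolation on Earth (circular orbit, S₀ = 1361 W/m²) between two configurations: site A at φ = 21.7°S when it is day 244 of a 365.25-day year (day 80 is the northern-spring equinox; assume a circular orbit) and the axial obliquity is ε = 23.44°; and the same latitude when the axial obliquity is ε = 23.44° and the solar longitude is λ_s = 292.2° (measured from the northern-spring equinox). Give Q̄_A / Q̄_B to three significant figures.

— Configuration A (φ=-21.7°):
Solar longitude: λ_s = 360° × (244 − 80)/365.25 = 161.643°.
sin δ = sin 23.44° × sin 161.643° = 0.12528, so δ = +7.197°.
cos H₀ = −tan(-21.7°) tan(+7.197°) = 0.0503, H₀ = 1.5205 rad.
Bracket: H₀ sin φ sin δ + cos φ cos δ sin H₀ = 1.5205×-0.36975×0.12528 + 0.92913×0.99212×0.99874 = -0.070433 + 0.920647 = 0.850214.
Q̄ = (S₀/π) × [bracket] = (1361/π) × 0.850214 = 368.33 W/m².
— Configuration B (φ=-21.7°):
Solar declination: sin δ = sin ε · sin λ_s = sin 23.44° × sin 292.2° = -0.36830, so δ = -21.611°.
cos H₀ = −tan(-21.7°) tan(-21.611°) = -0.1576, H₀ = 1.7291 rad.
Bracket: H₀ sin φ sin δ + cos φ cos δ sin H₀ = 1.7291×-0.36975×-0.36830 + 0.92913×0.92971×0.98750 = 0.235467 + 0.853024 = 1.088491.
Q̄ = (S₀/π) × [bracket] = (1361/π) × 1.088491 = 471.56 W/m².
Ratio Q̄_A / Q̄_B = 368.33 / 471.56 = 0.7811.

Q̄_A / Q̄_B ≈ 0.781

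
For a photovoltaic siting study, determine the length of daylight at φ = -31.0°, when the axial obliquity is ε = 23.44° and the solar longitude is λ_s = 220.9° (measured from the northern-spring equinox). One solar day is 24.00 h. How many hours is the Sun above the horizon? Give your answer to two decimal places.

Solar declination: sin δ = sin ε · sin λ_s = sin 23.44° × sin 220.9° = -0.26045, so δ = -15.097°.
cos H₀ = −tan φ · tan δ = −tan(-31.0°) × tan(-15.097°) = -0.1621, so H₀ = 1.7336 rad = 99.33°.
Daylight = 2H₀/(2π) × 24.00 h = (1.7336/π) × 24.00 = 13.24 h.

13.24 h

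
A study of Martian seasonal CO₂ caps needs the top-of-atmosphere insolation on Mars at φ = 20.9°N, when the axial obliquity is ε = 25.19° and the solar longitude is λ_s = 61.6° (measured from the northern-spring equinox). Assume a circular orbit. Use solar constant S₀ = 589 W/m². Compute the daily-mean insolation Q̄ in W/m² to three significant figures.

Q̄ ≈ 204 W/m²

Solar declination: sin δ = sin ε · sin λ_s = sin 25.19° × sin 61.6° = 0.37440, so δ = +21.987°.
cos H₀ = −tan(+20.9°) tan(+21.987°) = -0.1542, H₀ = 1.7256 rad.
Bracket: H₀ sin φ sin δ + cos φ cos δ sin H₀ = 1.7256×0.35674×0.37440 + 0.93420×0.92727×0.98804 = 0.230477 + 0.855895 = 1.086372.
Q̄ = (S₀/π) × [bracket] = (589/π) × 1.086372 = 203.7 W/m².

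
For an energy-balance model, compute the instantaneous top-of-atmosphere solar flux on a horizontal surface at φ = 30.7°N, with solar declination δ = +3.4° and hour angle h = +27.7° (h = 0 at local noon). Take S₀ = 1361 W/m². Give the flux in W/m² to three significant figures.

cos θ_z = sin φ sin δ + cos φ cos δ cos h = 0.030278 + 0.759968 = 0.790246.
Flux = S₀ · cos θ_z = 1361 × 0.790246 = 1076 W/m².

1.08e+03 W/m²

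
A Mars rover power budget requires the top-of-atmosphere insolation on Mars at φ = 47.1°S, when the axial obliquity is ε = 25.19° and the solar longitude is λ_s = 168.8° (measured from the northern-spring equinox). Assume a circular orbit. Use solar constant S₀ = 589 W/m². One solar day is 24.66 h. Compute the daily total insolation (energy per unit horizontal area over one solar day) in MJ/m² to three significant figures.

Solar declination: sin δ = sin ε · sin λ_s = sin 25.19° × sin 168.8° = 0.08267, so δ = +4.742°.
cos H₀ = −tan(-47.1°) tan(+4.742°) = 0.0893, H₀ = 1.4814 rad.
Bracket: H₀ sin φ sin δ + cos φ cos δ sin H₀ = 1.4814×-0.73254×0.08267 + 0.68072×0.99658×0.99601 = -0.089712 + 0.675685 = 0.585973.
Q̄ = (S₀/π) × [bracket] = (589/π) × 0.585973 = 109.86 W/m².
Daily total = Q̄ × 24.66 h × 3600 s/h = 109.86 × 24.66 × 3600 / 10⁶ = 9.753 MJ/m².

9.75 MJ/m²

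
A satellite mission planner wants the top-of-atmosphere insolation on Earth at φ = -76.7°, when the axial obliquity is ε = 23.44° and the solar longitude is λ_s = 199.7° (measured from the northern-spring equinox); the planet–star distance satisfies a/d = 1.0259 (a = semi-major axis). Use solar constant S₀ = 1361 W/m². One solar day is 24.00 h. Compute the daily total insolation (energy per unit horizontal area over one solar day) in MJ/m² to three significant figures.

18.6 MJ/m²

Solar declination: sin δ = sin ε · sin λ_s = sin 23.44° × sin 199.7° = -0.13409, so δ = -7.706°.
cos H₀ = −tan(-76.7°) tan(-7.706°) = -0.5724, H₀ = 2.1803 rad.
Bracket: H₀ sin φ sin δ + cos φ cos δ sin H₀ = 2.1803×-0.97318×-0.13409 + 0.23005×0.99097×0.81996 = 0.284515 + 0.186928 = 0.471443.
Inverse-square distance factor (a/d)² = 1.0259² = 1.052471.
Q̄ = (S₀/π) × 1.052471 × [bracket] = (1361/π) × 1.052471 × 0.471443 = 214.96 W/m².
Daily total = Q̄ × 24.00 h × 3600 s/h = 214.96 × 24.00 × 3600 / 10⁶ = 18.57 MJ/m².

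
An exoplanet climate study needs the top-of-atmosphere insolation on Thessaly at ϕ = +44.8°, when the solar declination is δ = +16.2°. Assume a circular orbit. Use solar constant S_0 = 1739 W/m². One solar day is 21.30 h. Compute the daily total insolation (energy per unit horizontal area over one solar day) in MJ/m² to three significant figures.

cos h₀ = −tan(+44.8°) tan(+16.200°) = -0.2885, h₀ = 1.8635 rad.
Bracket: h₀ sin ϕ sin δ + cos ϕ cos δ sin h₀ = 1.8635×0.70463×0.27899 + 0.70957×0.96029×0.95748 = 0.366336 + 0.652420 = 1.018756.
Q̄ = (S_0/π) × [bracket] = (1739/π) × 1.018756 = 563.92 W/m².
Daily total = Q̄ × 21.30 h × 3600 s/h = 563.92 × 21.30 × 3600 / 10⁶ = 43.24 MJ/m².

43.2 MJ/m²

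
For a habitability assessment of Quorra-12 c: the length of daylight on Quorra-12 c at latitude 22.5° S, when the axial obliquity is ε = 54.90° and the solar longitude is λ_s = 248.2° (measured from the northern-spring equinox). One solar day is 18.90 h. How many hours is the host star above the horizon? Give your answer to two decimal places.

12.49 h

Solar declination: sin δ = sin ε · sin λ_s = sin 54.90° × sin 248.2° = -0.75964, so δ = -49.433°.
cos H₀ = −tan φ · tan δ = −tan(-22.5°) × tan(-49.433°) = -0.4838, so H₀ = 2.0758 rad = 118.94°.
Daylight = 2H₀/(2π) × 18.90 h = (2.0758/π) × 18.90 = 12.49 h.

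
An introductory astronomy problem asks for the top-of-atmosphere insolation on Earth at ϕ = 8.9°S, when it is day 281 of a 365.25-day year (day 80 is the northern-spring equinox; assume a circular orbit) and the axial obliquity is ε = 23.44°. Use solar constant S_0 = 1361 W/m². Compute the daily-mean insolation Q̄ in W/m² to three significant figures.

Solar longitude: L_s = 360° × (281 − 80)/365.25 = 198.111°.
sin δ = sin 23.44° × sin 198.111° = -0.12366, so δ = -7.103°.
cos h₀ = −tan(-8.9°) tan(-7.103°) = -0.0195, h₀ = 1.5903 rad.
Bracket: h₀ sin ϕ sin δ + cos ϕ cos δ sin h₀ = 1.5903×-0.15471×-0.12366 + 0.98796×0.99233×0.99981 = 0.030425 + 0.980196 = 1.010621.
Q̄ = (S_0/π) × [bracket] = (1361/π) × 1.010621 = 437.8 W/m².

Q̄ ≈ 438 W/m²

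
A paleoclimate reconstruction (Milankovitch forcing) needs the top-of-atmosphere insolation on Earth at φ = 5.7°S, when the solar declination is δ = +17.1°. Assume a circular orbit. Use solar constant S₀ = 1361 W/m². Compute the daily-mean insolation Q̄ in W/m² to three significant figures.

cos H₀ = −tan(-5.7°) tan(+17.100°) = 0.0307, H₀ = 1.5401 rad.
Bracket: H₀ sin φ sin δ + cos φ cos δ sin H₀ = 1.5401×-0.09932×0.29404 + 0.99506×0.95579×0.99953 = -0.044977 + 0.950621 = 0.905644.
Q̄ = (S₀/π) × [bracket] = (1361/π) × 0.905644 = 392.3 W/m².

Q̄ ≈ 392 W/m²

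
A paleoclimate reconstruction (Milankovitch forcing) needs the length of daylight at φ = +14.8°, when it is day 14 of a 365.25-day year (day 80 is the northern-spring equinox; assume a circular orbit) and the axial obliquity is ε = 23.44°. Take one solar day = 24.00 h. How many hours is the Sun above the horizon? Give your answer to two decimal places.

Solar longitude: λ_s = 360° × (14 − 80)/365.25 = -65.051°, i.e. -65.051° + 360° = 294.949°.
sin δ = sin 23.44° × sin 294.949° = -0.36067, so δ = -21.141°.
cos H₀ = −tan φ · tan δ = −tan(+14.8°) × tan(-21.141°) = 0.1022, so H₀ = 1.4684 rad = 84.14°.
Daylight = 2H₀/(2π) × 24.00 h = (1.4684/π) × 24.00 = 11.22 h.

11.22 h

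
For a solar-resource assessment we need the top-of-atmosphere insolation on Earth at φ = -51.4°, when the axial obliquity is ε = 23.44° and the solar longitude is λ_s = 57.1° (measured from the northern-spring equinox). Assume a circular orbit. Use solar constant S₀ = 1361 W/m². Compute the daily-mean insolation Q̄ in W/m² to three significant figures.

Q̄ ≈ 103 W/m²

Solar declination: sin δ = sin ε · sin λ_s = sin 23.44° × sin 57.1° = 0.33399, so δ = +19.511°.
cos H₀ = −tan(-51.4°) tan(+19.511°) = 0.4439, H₀ = 1.1109 rad.
Bracket: H₀ sin φ sin δ + cos φ cos δ sin H₀ = 1.1109×-0.78152×0.33399 + 0.62388×0.94258×0.89609 = -0.289967 + 0.526952 = 0.236985.
Q̄ = (S₀/π) × [bracket] = (1361/π) × 0.236985 = 102.7 W/m².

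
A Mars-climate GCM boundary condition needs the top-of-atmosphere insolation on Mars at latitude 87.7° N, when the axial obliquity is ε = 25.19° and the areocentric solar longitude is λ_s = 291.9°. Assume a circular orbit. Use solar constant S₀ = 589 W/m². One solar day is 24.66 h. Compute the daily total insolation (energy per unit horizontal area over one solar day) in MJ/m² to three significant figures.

0.00 MJ/m²

sin δ = sin 25.19° × sin 291.9° = -0.39491, so δ = -23.260°.
cos H₀ = −tan(+87.7°) tan(-23.260°) = 10.7022 ≥ 1 ⇒ polar night, H₀ = 0 and Q̄ = 0.
Daily total = Q̄ × 24.66 h × 3600 s/h = 0.00 MJ/m².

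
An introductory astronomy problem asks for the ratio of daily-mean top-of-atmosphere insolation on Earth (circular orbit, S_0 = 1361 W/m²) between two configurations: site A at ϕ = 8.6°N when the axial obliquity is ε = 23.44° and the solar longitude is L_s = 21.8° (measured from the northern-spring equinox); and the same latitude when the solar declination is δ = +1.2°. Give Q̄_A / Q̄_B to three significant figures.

— Configuration A (ϕ=+8.6°):
Solar declination: sin δ = sin ε · sin L_s = sin 23.44° × sin 21.8° = 0.14773, so δ = +8.495°.
cos h₀ = −tan(+8.6°) tan(+8.495°) = -0.0226, h₀ = 1.5934 rad.
Bracket: h₀ sin ϕ sin δ + cos ϕ cos δ sin h₀ = 1.5934×0.14954×0.14773 + 0.98876×0.98903×0.99974 = 0.035201 + 0.977659 = 1.012860.
Q̄ = (S_0/π) × [bracket] = (1361/π) × 1.012860 = 438.79 W/m².
— Configuration B (ϕ=+8.6°):
cos h₀ = −tan(+8.6°) tan(+1.200°) = -0.0032, h₀ = 1.5740 rad.
Bracket: h₀ sin ϕ sin δ + cos ϕ cos δ sin h₀ = 1.5740×0.14954×0.02094 + 0.98876×0.99978×0.99999 = 0.004929 + 0.988533 = 0.993462.
Q̄ = (S_0/π) × [bracket] = (1361/π) × 0.993462 = 430.39 W/m².
Ratio Q̄_A / Q̄_B = 438.79 / 430.39 = 1.020.

Q̄_A / Q̄_B ≈ 1.02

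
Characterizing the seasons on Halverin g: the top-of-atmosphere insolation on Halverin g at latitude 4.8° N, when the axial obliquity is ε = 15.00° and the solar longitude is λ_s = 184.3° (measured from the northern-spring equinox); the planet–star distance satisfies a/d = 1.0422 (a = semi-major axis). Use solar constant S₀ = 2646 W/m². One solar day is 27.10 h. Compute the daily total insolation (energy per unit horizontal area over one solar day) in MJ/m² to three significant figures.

Solar declination: sin δ = sin ε · sin λ_s = sin 15.00° × sin 184.3° = -0.01941, so δ = -1.112°.
cos H₀ = −tan(+4.8°) tan(-1.112°) = 0.0016, H₀ = 1.5692 rad.
Bracket: H₀ sin φ sin δ + cos φ cos δ sin H₀ = 1.5692×0.08368×-0.01941 + 0.99649×0.99981×1.00000 = -0.002549 + 0.996301 = 0.993752.
Inverse-square distance factor (a/d)² = 1.0422² = 1.086181.
Q̄ = (S₀/π) × 1.086181 × [bracket] = (2646/π) × 1.086181 × 0.993752 = 909.12 W/m².
Daily total = Q̄ × 27.10 h × 3600 s/h = 909.12 × 27.10 × 3600 / 10⁶ = 88.69 MJ/m².

88.7 MJ/m²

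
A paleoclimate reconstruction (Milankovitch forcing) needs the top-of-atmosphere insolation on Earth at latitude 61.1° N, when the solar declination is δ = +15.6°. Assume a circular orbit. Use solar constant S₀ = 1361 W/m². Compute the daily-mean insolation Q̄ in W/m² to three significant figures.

Q̄ ≈ 388 W/m²

cos H₀ = −tan(+61.1°) tan(+15.600°) = -0.5058, H₀ = 2.1011 rad.
Bracket: H₀ sin φ sin δ + cos φ cos δ sin H₀ = 2.1011×0.87546×0.26892 + 0.48328×0.96316×0.86266 = 0.494659 + 0.401547 = 0.896206.
Q̄ = (S₀/π) × [bracket] = (1361/π) × 0.896206 = 388.3 W/m².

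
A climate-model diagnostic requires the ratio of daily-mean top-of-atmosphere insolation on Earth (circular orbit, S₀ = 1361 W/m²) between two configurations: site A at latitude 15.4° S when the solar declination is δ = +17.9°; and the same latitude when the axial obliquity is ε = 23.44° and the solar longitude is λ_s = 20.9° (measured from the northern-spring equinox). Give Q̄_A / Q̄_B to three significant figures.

— Configuration A (φ=-15.4°):
cos H₀ = −tan(-15.4°) tan(+17.900°) = 0.0890, H₀ = 1.4817 rad.
Bracket: H₀ sin φ sin δ + cos φ cos δ sin H₀ = 1.4817×-0.26556×0.30736 + 0.96410×0.95159×0.99603 = -0.120940 + 0.913786 = 0.792846.
Q̄ = (S₀/π) × [bracket] = (1361/π) × 0.792846 = 343.48 W/m².
— Configuration B (φ=-15.4°):
Solar declination: sin δ = sin ε · sin λ_s = sin 23.44° × sin 20.9° = 0.14191, so δ = +8.158°.
cos H₀ = −tan(-15.4°) tan(+8.158°) = 0.0395, H₀ = 1.5313 rad.
Bracket: H₀ sin φ sin δ + cos φ cos δ sin H₀ = 1.5313×-0.26556×0.14191 + 0.96410×0.98988×0.99922 = -0.057708 + 0.953599 = 0.895891.
Q̄ = (S₀/π) × [bracket] = (1361/π) × 0.895891 = 388.12 W/m².
Ratio Q̄_A / Q̄_B = 343.48 / 388.12 = 0.8850.

Q̄_A / Q̄_B ≈ 0.885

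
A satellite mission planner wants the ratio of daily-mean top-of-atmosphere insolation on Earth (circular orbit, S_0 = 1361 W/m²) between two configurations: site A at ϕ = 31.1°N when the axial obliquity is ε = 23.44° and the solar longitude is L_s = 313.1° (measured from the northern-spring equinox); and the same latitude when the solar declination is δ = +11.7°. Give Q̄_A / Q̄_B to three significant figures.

— Configuration A (ϕ=+31.1°):
Solar declination: sin δ = sin ε · sin L_s = sin 23.44° × sin 313.1° = -0.29045, so δ = -16.885°.
cos h₀ = −tan(+31.1°) tan(-16.885°) = 0.1831, h₀ = 1.3867 rad.
Bracket: h₀ sin ϕ sin δ + cos ϕ cos δ sin h₀ = 1.3867×0.51653×-0.29045 + 0.85627×0.95689×0.98309 = -0.208041 + 0.805501 = 0.597460.
Q̄ = (S_0/π) × [bracket] = (1361/π) × 0.597460 = 258.83 W/m².
— Configuration B (ϕ=+31.1°):
cos h₀ = −tan(+31.1°) tan(+11.700°) = -0.1249, h₀ = 1.6960 rad.
Bracket: h₀ sin ϕ sin δ + cos ϕ cos δ sin h₀ = 1.6960×0.51653×0.20279 + 0.85627×0.97922×0.99217 = 0.177651 + 0.831911 = 1.009562.
Q̄ = (S_0/π) × [bracket] = (1361/π) × 1.009562 = 437.36 W/m².
Ratio Q̄_A / Q̄_B = 258.83 / 437.36 = 0.5918.

Q̄_A / Q̄_B ≈ 0.592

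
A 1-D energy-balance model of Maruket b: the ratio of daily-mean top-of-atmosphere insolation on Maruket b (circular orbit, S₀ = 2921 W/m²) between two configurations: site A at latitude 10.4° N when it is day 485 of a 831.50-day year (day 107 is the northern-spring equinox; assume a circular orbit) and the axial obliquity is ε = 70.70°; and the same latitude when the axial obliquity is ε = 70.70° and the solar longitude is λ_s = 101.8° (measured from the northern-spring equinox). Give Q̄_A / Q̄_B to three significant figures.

— Configuration A (φ=+10.4°):
Solar longitude: λ_s = 360° × (485 − 107)/831.50 = 163.656°.
sin δ = sin 70.70° × sin 163.656° = 0.26559, so δ = +15.402°.
cos H₀ = −tan(+10.4°) tan(+15.402°) = -0.0506, H₀ = 1.6214 rad.
Bracket: H₀ sin φ sin δ + cos φ cos δ sin H₀ = 1.6214×0.18052×0.26559 + 0.98357×0.96409×0.99872 = 0.077737 + 0.947036 = 1.024773.
Q̄ = (S₀/π) × [bracket] = (2921/π) × 1.024773 = 952.82 W/m².
— Configuration B (φ=+10.4°):
Solar declination: sin δ = sin ε · sin λ_s = sin 70.70° × sin 101.8° = 0.92386, so δ = +67.496°.
cos H₀ = −tan(+10.4°) tan(+67.496°) = -0.4430, H₀ = 2.0298 rad.
Bracket: H₀ sin φ sin δ + cos φ cos δ sin H₀ = 2.0298×0.18052×0.92386 + 0.98357×0.38274×0.89651 = 0.338520 + 0.337493 = 0.676013.
Q̄ = (S₀/π) × [bracket] = (2921/π) × 0.676013 = 628.55 W/m².
Ratio Q̄_A / Q̄_B = 952.82 / 628.55 = 1.516.

Q̄_A / Q̄_B ≈ 1.52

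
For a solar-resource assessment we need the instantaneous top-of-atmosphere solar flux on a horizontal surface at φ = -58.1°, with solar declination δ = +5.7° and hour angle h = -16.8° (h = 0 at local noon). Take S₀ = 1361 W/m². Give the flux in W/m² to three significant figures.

570 W/m²

cos θ_z = sin φ sin δ + cos φ cos δ cos h = -0.084320 + 0.503383 = 0.419063.
Flux = S₀ · cos θ_z = 1361 × 0.419063 = 570.3 W/m².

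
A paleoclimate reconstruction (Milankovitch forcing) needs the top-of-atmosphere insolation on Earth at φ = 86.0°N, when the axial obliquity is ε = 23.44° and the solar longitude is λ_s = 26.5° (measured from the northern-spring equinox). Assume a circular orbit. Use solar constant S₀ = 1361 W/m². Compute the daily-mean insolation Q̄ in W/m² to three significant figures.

Solar declination: sin δ = sin ε · sin λ_s = sin 23.44° × sin 26.5° = 0.17749, so δ = +10.224°.
cos H₀ = −tan(+86.0°) tan(+10.224°) = -2.5792 ≤ −1 ⇒ polar day, H₀ = π.
Bracket: H₀ sin φ sin δ + cos φ cos δ sin H₀ = 3.1416×0.99756×0.17749 + 0.06976×0.98412×0.00000 = 0.556242 + 0.000000 = 0.556242.
Q̄ = (S₀/π) × [bracket] = (1361/π) × 0.556242 = 241.0 W/m².

Q̄ ≈ 241 W/m²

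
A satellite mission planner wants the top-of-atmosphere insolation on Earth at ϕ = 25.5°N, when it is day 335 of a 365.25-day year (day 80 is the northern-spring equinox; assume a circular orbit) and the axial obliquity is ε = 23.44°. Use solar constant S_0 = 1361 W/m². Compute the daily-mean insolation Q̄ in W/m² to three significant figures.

Q̄ ≈ 259 W/m²

Solar longitude: L_s = 360° × (335 − 80)/365.25 = 251.335°.
sin δ = sin 23.44° × sin 251.335° = -0.37687, so δ = -22.140°.
cos h₀ = −tan(+25.5°) tan(-22.140°) = 0.1941, h₀ = 1.3755 rad.
Bracket: h₀ sin ϕ sin δ + cos ϕ cos δ sin h₀ = 1.3755×0.43051×-0.37687 + 0.90259×0.92627×0.98099 = -0.223170 + 0.820149 = 0.596979.
Q̄ = (S_0/π) × [bracket] = (1361/π) × 0.596979 = 258.6 W/m².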